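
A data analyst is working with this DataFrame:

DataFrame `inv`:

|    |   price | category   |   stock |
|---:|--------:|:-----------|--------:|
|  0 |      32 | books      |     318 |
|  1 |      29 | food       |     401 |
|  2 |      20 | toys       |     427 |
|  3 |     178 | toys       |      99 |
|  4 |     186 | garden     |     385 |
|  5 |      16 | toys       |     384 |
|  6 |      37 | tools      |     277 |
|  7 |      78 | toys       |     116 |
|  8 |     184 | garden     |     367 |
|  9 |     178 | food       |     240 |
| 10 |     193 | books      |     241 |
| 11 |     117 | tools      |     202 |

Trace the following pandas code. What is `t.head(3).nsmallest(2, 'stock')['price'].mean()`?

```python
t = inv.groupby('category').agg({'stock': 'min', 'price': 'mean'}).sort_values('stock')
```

75.0

group by category: min(stock), mean(price):
          stock  price
category              
books       241  112.5
food        240  103.5
garden      367  185.0
tools       202   77.0
toys         99   73.0
sort by stock:
          stock  price
category              
toys         99   73.0
tools       202   77.0
food        240  103.5
books       241  112.5
garden      367  185.0
take first 3 rows:
          stock  price
category              
toys         99   73.0
tools       202   77.0
food        240  103.5
take 2 rows with smallest stock:
          stock  price
category              
toys         99   73.0
tools       202   77.0
Finally, mean of column 'price' = 75.0.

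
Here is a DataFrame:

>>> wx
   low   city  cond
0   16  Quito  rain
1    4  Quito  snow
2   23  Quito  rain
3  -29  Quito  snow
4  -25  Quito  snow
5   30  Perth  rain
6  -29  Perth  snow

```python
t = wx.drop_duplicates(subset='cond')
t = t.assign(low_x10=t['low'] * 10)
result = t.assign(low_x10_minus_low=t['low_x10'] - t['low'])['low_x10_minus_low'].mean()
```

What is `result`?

drop duplicate cond (keep=first):
   low   city  cond
0   16  Quito  rain
1    4  Quito  snow
add column low_x10 = t['low'] * 10:
   low   city  cond  low_x10
0   16  Quito  rain      160
1    4  Quito  snow       40
add column low_x10_minus_low = t['low_x10'] - t['low']:
   low   city  cond  low_x10  low_x10_minus_low
0   16  Quito  rain      160                144
1    4  Quito  snow       40                 36
Taking the mean of column 'low_x10_minus_low' gives 90.0.

90.0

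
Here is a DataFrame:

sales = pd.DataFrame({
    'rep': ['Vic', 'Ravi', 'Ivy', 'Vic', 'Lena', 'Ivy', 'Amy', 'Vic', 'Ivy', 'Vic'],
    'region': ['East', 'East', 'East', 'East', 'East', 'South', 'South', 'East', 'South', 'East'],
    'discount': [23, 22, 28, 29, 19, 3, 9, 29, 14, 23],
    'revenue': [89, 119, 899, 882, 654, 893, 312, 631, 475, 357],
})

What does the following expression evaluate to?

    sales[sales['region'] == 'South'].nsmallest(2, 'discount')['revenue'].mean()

filter rows where region == 'South':
   rep region  discount  revenue
5  Ivy  South         3      893
6  Amy  South         9      312
8  Ivy  South        14      475
take 2 rows with smallest discount:
   rep region  discount  revenue
5  Ivy  South         3      893
6  Amy  South         9      312
Taking the mean of column 'revenue' gives 602.5.

602.5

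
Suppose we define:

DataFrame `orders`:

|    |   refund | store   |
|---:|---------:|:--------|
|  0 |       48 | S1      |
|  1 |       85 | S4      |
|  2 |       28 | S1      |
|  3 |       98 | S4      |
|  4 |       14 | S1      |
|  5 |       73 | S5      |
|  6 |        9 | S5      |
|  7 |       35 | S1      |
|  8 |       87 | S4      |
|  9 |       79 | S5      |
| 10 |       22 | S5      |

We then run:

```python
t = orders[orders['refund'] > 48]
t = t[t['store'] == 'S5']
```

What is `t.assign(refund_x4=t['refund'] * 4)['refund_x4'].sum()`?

608

filter rows where refund > 48:
   refund store
1      85    S4
3      98    S4
5      73    S5
8      87    S4
9      79    S5
filter rows where store == 'S5':
   refund store
5      73    S5
9      79    S5
add column refund_x4 = t['refund'] * 4:
   refund store  refund_x4
5      73    S5        292
9      79    S5        316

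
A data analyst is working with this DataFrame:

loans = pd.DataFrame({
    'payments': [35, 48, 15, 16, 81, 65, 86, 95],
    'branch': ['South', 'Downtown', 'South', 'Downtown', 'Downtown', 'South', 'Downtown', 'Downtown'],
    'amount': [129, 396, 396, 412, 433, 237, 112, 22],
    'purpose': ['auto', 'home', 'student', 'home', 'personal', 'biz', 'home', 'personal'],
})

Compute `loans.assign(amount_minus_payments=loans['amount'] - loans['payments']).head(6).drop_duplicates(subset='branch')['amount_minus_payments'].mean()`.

221.0

add column amount_minus_payments = loans['amount'] - loans['payments']:
   payments    branch  amount   purpose  amount_minus_payments
0        35     South     129      auto                     94
1        48  Downtown     396      home                    348
2        15     South     396   student                    381
3        16  Downtown     412      home                    396
4        81  Downtown     433  personal                    352
5        65     South     237       biz                    172
6        86  Downtown     112      home                     26
7        95  Downtown      22  personal                    -73
take first 6 rows:
   payments    branch  amount   purpose  amount_minus_payments
0        35     South     129      auto                     94
1        48  Downtown     396      home                    348
2        15     South     396   student                    381
3        16  Downtown     412      home                    396
4        81  Downtown     433  personal                    352
5        65     South     237       biz                    172
drop duplicate branch (keep=first):
   payments    branch  amount purpose  amount_minus_payments
0        35     South     129    auto                     94
1        48  Downtown     396    home                    348
Hence 221.0.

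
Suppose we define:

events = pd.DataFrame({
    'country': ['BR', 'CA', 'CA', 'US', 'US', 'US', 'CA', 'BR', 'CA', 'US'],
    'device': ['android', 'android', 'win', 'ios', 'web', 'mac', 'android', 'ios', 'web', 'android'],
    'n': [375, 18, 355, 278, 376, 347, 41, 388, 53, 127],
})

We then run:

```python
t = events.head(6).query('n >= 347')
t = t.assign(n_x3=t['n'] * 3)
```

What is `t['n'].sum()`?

take first 6 rows:
  country   device    n
0      BR  android  375
1      CA  android   18
2      CA      win  355
3      US      ios  278
4      US      web  376
5      US      mac  347
filter rows where n >= 347:
  country   device    n
0      BR  android  375
2      CA      win  355
4      US      web  376
5      US      mac  347
add column n_x3 = t['n'] * 3:
  country   device    n  n_x3
0      BR  android  375  1125
2      CA      win  355  1065
4      US      web  376  1128
5      US      mac  347  1041

1453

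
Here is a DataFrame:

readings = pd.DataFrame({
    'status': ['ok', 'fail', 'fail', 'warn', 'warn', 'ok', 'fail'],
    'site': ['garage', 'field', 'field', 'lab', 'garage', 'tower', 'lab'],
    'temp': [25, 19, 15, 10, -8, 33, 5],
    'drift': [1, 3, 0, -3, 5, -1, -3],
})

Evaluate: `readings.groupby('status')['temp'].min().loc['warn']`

-8

group by status, min of temp:
status
fail     5
ok      25
warn    -8
Name: temp, dtype: int64
Reading off the value at index 'warn', we get -8.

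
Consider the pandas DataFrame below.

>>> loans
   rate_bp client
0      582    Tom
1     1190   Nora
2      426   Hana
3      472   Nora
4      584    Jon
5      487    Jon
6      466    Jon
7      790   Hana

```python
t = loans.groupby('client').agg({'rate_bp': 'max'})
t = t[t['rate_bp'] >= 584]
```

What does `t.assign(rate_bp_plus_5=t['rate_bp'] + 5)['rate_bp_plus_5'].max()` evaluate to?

1195

group by client, max of rate_bp:
        rate_bp
client         
Hana        790
Jon         584
Nora       1190
Tom         582
filter rows where rate_bp >= 584:
        rate_bp
client         
Hana        790
Jon         584
Nora       1190
add column rate_bp_plus_5 = t['rate_bp'] + 5:
        rate_bp  rate_bp_plus_5
client                         
Hana        790             795
Jon         584             589
Nora       1190            1195
Finally, max of column 'rate_bp_plus_5' = 1195.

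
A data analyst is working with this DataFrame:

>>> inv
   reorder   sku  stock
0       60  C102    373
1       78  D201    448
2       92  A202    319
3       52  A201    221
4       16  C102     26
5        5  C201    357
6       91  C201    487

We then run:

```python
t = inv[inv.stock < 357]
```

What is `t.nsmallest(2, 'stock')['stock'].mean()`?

filter rows where stock < 357:
   reorder   sku  stock
2       92  A202    319
3       52  A201    221
4       16  C102     26
take 2 rows with smallest stock:
   reorder   sku  stock
4       16  C102     26
3       52  A201    221
Finally, mean of column 'stock' = 123.5.

123.5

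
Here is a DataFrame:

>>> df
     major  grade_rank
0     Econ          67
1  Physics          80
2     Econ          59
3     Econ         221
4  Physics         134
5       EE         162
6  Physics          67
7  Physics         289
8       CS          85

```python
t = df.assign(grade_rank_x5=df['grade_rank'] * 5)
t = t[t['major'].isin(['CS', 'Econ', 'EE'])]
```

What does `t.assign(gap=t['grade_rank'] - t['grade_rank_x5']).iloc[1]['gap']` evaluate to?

add column grade_rank_x5 = df['grade_rank'] * 5:
     major  grade_rank  grade_rank_x5
0     Econ          67            335
1  Physics          80            400
2     Econ          59            295
3     Econ         221           1105
4  Physics         134            670
5       EE         162            810
6  Physics          67            335
7  Physics         289           1445
8       CS          85            425
filter rows where major in ['CS', 'Econ', 'EE']:
  major  grade_rank  grade_rank_x5
0  Econ          67            335
2  Econ          59            295
3  Econ         221           1105
5    EE         162            810
8    CS          85            425
add column gap = t['grade_rank'] - t['grade_rank_x5']:
  major  grade_rank  grade_rank_x5  gap
0  Econ          67            335 -268
2  Econ          59            295 -236
3  Econ         221           1105 -884
5    EE         162            810 -648
8    CS          85            425 -340
The value at position 1, column 'gap' is -236.

-236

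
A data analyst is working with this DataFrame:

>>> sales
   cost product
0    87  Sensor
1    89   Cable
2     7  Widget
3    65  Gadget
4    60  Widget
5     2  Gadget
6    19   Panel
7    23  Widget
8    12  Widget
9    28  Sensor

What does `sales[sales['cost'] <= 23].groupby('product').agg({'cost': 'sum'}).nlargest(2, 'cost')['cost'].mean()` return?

filter rows where cost <= 23:
   cost product
2     7  Widget
5     2  Gadget
6    19   Panel
7    23  Widget
8    12  Widget
group by product, sum of cost:
         cost
product      
Gadget      2
Panel      19
Widget     42
take 2 rows with largest cost:
         cost
product      
Widget     42
Panel      19

30.5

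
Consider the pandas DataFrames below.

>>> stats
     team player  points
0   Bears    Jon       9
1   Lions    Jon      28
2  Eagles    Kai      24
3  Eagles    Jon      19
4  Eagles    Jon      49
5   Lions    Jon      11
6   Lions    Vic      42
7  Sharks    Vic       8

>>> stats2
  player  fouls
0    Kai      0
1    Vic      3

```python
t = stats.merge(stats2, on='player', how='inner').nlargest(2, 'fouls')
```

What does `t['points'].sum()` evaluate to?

merge on 'player' (how='inner') → 3 rows:
     team player  points  fouls
0  Eagles    Kai      24      0
1   Lions    Vic      42      3
2  Sharks    Vic       8      3
take 2 rows with largest fouls:
     team player  points  fouls
1   Lions    Vic      42      3
2  Sharks    Vic       8      3

50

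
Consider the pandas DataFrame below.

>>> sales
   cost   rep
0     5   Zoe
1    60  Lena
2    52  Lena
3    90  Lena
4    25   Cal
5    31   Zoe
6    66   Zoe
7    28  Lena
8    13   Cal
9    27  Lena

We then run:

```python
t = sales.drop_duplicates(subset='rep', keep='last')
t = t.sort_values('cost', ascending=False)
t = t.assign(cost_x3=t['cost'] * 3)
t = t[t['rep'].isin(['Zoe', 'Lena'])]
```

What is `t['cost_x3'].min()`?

drop duplicate rep (keep=last):
   cost   rep
6    66   Zoe
8    13   Cal
9    27  Lena
sort by cost descending:
   cost   rep
6    66   Zoe
9    27  Lena
8    13   Cal
add column cost_x3 = t['cost'] * 3:
   cost   rep  cost_x3
6    66   Zoe      198
9    27  Lena       81
8    13   Cal       39
filter rows where rep in ['Zoe', 'Lena']:
   cost   rep  cost_x3
6    66   Zoe      198
9    27  Lena       81
min of column 'cost_x3' → 81

81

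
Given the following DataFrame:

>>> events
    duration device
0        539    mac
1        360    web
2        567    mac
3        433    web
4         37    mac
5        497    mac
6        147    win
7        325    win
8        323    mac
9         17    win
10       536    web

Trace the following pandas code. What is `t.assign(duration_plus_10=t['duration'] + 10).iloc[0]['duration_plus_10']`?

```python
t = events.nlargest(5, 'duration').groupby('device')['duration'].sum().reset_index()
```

1613

take 5 rows with largest duration:
    duration device
2        567    mac
0        539    mac
10       536    web
5        497    mac
3        433    web
group by device, sum of duration:
device
mac    1603
web     969
Name: duration, dtype: int64
reset_index():
  device  duration
0    mac      1603
1    web       969
add column duration_plus_10 = t['duration'] + 10:
  device  duration  duration_plus_10
0    mac      1603              1613
1    web       969               979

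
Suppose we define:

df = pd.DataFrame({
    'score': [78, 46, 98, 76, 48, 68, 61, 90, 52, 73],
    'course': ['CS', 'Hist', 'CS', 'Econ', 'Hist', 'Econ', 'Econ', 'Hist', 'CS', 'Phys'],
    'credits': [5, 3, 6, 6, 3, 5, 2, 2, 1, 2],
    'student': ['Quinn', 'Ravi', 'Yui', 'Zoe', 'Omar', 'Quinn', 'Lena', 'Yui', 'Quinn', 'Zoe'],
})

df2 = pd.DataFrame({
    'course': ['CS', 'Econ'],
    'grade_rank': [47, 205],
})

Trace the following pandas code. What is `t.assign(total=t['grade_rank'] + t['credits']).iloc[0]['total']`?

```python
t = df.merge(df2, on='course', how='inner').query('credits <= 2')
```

merge on 'course' (how='inner') → 6 rows:
   score course  credits student  grade_rank
0     78     CS        5   Quinn          47
1     98     CS        6     Yui          47
2     76   Econ        6     Zoe         205
3     68   Econ        5   Quinn         205
4     61   Econ        2    Lena         205
5     52     CS        1   Quinn          47
filter rows where credits <= 2:
   score course  credits student  grade_rank
4     61   Econ        2    Lena         205
5     52     CS        1   Quinn          47
add column total = t['grade_rank'] + t['credits']:
   score course  credits student  grade_rank  total
4     61   Econ        2    Lena         205    207
5     52     CS        1   Quinn          47     48
Reading off the value at position 0, column 'total', we get 207.

207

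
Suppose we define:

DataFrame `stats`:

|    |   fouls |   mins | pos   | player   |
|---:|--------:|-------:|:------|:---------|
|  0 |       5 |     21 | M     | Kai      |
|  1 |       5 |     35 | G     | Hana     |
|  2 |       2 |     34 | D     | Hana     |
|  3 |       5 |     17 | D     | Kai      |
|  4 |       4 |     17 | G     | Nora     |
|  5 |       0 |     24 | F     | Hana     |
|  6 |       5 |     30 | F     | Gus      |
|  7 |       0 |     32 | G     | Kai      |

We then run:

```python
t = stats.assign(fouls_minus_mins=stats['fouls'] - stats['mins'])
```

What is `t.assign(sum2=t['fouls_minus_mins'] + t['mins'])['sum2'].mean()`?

3.25

add column fouls_minus_mins = stats['fouls'] - stats['mins']:
   fouls  mins pos player  fouls_minus_mins
0      5    21   M    Kai               -16
1      5    35   G   Hana               -30
2      2    34   D   Hana               -32
3      5    17   D    Kai               -12
4      4    17   G   Nora               -13
5      0    24   F   Hana               -24
6      5    30   F    Gus               -25
7      0    32   G    Kai               -32
add column sum2 = t['fouls_minus_mins'] + t['mins']:
   fouls  mins pos player  fouls_minus_mins  sum2
0      5    21   M    Kai               -16     5
1      5    35   G   Hana               -30     5
2      2    34   D   Hana               -32     2
3      5    17   D    Kai               -12     5
4      4    17   G   Nora               -13     4
5      0    24   F   Hana               -24     0
6      5    30   F    Gus               -25     5
7      0    32   G    Kai               -32     0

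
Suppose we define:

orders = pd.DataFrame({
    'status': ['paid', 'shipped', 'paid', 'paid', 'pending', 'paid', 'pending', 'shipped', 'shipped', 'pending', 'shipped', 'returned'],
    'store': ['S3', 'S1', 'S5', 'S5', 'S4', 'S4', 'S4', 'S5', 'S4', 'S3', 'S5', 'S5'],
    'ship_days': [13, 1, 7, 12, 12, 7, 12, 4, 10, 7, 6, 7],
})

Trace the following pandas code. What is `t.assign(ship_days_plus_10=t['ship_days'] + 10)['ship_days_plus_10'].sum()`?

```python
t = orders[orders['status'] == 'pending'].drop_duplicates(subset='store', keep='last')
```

39

filter rows where status == 'pending':
    status store  ship_days
4  pending    S4         12
6  pending    S4         12
9  pending    S3          7
drop duplicate store (keep=last):
    status store  ship_days
6  pending    S4         12
9  pending    S3          7
add column ship_days_plus_10 = t['ship_days'] + 10:
    status store  ship_days  ship_days_plus_10
6  pending    S4         12                 22
9  pending    S3          7                 17
So sum() = 39.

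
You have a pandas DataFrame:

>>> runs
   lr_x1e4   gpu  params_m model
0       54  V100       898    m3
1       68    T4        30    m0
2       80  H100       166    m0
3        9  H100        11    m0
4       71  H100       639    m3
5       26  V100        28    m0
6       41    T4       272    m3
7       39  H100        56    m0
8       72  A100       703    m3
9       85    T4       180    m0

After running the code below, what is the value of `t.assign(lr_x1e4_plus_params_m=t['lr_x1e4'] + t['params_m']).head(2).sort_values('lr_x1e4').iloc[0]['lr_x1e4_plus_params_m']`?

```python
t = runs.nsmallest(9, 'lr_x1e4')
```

take 9 rows with smallest lr_x1e4:
   lr_x1e4   gpu  params_m model
3        9  H100        11    m0
5       26  V100        28    m0
7       39  H100        56    m0
6       41    T4       272    m3
0       54  V100       898    m3
1       68    T4        30    m0
4       71  H100       639    m3
8       72  A100       703    m3
2       80  H100       166    m0
add column lr_x1e4_plus_params_m = t['lr_x1e4'] + t['params_m']:
   lr_x1e4   gpu  params_m model  lr_x1e4_plus_params_m
3        9  H100        11    m0                     20
5       26  V100        28    m0                     54
7       39  H100        56    m0                     95
6       41    T4       272    m3                    313
0       54  V100       898    m3                    952
1       68    T4        30    m0                     98
4       71  H100       639    m3                    710
8       72  A100       703    m3                    775
2       80  H100       166    m0                    246
take first 2 rows:
   lr_x1e4   gpu  params_m model  lr_x1e4_plus_params_m
3        9  H100        11    m0                     20
5       26  V100        28    m0                     54
sort by lr_x1e4:
   lr_x1e4   gpu  params_m model  lr_x1e4_plus_params_m
3        9  H100        11    m0                     20
5       26  V100        28    m0                     54
value at position 0, column 'lr_x1e4_plus_params_m' → 20

20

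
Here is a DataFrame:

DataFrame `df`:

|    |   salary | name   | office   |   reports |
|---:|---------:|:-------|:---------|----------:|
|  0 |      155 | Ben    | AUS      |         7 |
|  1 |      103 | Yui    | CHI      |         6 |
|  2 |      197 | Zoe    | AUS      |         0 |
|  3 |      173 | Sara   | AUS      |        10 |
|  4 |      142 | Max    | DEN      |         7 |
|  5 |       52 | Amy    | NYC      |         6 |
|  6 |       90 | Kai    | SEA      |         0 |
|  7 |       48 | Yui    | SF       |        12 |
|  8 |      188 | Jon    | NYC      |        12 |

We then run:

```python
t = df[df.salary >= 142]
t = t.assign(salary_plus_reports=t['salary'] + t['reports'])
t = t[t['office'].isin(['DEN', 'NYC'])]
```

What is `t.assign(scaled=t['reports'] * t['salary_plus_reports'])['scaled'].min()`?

1043

filter rows where salary >= 142:
   salary  name office  reports
0     155   Ben    AUS        7
2     197   Zoe    AUS        0
3     173  Sara    AUS       10
4     142   Max    DEN        7
8     188   Jon    NYC       12
add column salary_plus_reports = t['salary'] + t['reports']:
   salary  name office  reports  salary_plus_reports
0     155   Ben    AUS        7                  162
2     197   Zoe    AUS        0                  197
3     173  Sara    AUS       10                  183
4     142   Max    DEN        7                  149
8     188   Jon    NYC       12                  200
filter rows where office in ['DEN', 'NYC']:
   salary name office  reports  salary_plus_reports
4     142  Max    DEN        7                  149
8     188  Jon    NYC       12                  200
add column scaled = t['reports'] * t['salary_plus_reports']:
   salary name office  reports  salary_plus_reports  scaled
4     142  Max    DEN        7                  149    1043
8     188  Jon    NYC       12                  200    2400
The min of column 'scaled' is 1043.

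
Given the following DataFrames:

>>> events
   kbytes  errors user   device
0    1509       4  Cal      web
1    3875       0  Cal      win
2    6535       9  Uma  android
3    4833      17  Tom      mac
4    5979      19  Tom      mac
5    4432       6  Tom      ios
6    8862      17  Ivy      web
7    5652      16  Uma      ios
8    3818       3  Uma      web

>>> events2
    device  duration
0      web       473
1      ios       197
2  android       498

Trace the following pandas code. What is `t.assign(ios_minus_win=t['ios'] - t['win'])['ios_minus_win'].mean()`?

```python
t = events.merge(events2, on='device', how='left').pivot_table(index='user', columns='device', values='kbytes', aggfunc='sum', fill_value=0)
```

merge on 'device' (how='left') → 9 rows:
   kbytes  errors user   device  duration
0    1509       4  Cal      web     473.0
1    3875       0  Cal      win       NaN
2    6535       9  Uma  android     498.0
3    4833      17  Tom      mac       NaN
4    5979      19  Tom      mac       NaN
5    4432       6  Tom      ios     197.0
6    8862      17  Ivy      web     473.0
7    5652      16  Uma      ios     197.0
8    3818       3  Uma      web     473.0
pivot: rows=user, cols=device, sum(kbytes):
device  android   ios    mac   web   win
user                                    
Cal           0     0      0  1509  3875
Ivy           0     0      0  8862     0
Tom           0  4432  10812     0     0
Uma        6535  5652      0  3818     0
add column ios_minus_win = t['ios'] - t['win']:
device  android   ios    mac   web   win  ios_minus_win
user                                                   
Cal           0     0      0  1509  3875          -3875
Ivy           0     0      0  8862     0              0
Tom           0  4432  10812     0     0           4432
Uma        6535  5652      0  3818     0           5652
mean of column 'ios_minus_win' → 1552.25

1552.25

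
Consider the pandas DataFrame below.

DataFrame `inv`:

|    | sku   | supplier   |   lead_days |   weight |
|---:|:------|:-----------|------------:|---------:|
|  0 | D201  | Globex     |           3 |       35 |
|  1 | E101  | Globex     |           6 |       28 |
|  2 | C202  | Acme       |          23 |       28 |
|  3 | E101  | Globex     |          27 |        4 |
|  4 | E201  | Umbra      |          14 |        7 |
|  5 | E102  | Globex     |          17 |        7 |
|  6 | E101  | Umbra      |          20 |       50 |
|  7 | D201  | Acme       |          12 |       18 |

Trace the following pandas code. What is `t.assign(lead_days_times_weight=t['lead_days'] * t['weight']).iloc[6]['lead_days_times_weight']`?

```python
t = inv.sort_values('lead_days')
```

sort by lead_days:
    sku supplier  lead_days  weight
0  D201   Globex          3      35
1  E101   Globex          6      28
7  D201     Acme         12      18
4  E201    Umbra         14       7
5  E102   Globex         17       7
6  E101    Umbra         20      50
2  C202     Acme         23      28
3  E101   Globex         27       4
add column lead_days_times_weight = t['lead_days'] * t['weight']:
    sku supplier  lead_days  weight  lead_days_times_weight
0  D201   Globex          3      35                     105
1  E101   Globex          6      28                     168
7  D201     Acme         12      18                     216
4  E201    Umbra         14       7                      98
5  E102   Globex         17       7                     119
6  E101    Umbra         20      50                    1000
2  C202     Acme         23      28                     644
3  E101   Globex         27       4                     108

644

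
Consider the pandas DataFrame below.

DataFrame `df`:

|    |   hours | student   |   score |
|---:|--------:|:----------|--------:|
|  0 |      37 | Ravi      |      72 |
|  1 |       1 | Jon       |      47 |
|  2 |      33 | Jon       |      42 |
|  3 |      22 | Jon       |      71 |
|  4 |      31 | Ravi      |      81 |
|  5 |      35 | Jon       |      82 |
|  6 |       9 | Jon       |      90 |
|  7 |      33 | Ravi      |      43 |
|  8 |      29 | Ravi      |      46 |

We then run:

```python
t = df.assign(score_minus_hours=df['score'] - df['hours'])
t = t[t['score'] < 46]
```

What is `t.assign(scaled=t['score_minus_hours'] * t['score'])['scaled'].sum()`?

add column score_minus_hours = df['score'] - df['hours']:
   hours student  score  score_minus_hours
0     37    Ravi     72                 35
1      1     Jon     47                 46
2     33     Jon     42                  9
3     22     Jon     71                 49
4     31    Ravi     81                 50
5     35     Jon     82                 47
6      9     Jon     90                 81
7     33    Ravi     43                 10
8     29    Ravi     46                 17
filter rows where score < 46:
   hours student  score  score_minus_hours
2     33     Jon     42                  9
7     33    Ravi     43                 10
add column scaled = t['score_minus_hours'] * t['score']:
   hours student  score  score_minus_hours  scaled
2     33     Jon     42                  9     378
7     33    Ravi     43                 10     430
Finally, sum of column 'scaled' = 808.

808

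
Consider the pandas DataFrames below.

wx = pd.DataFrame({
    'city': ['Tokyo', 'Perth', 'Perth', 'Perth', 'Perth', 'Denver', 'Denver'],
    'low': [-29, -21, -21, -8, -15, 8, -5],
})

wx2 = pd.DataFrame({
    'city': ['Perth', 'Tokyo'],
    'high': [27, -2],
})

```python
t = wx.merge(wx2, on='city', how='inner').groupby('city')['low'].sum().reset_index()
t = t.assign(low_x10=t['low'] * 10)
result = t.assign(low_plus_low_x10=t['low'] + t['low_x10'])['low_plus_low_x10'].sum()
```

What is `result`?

-1034

merge on 'city' (how='inner') → 5 rows:
    city  low  high
0  Tokyo  -29    -2
1  Perth  -21    27
2  Perth  -21    27
3  Perth   -8    27
4  Perth  -15    27
group by city, sum of low:
city
Perth   -65
Tokyo   -29
Name: low, dtype: int64
reset_index():
    city  low
0  Perth  -65
1  Tokyo  -29
add column low_x10 = t['low'] * 10:
    city  low  low_x10
0  Perth  -65     -650
1  Tokyo  -29     -290
add column low_plus_low_x10 = t['low'] + t['low_x10']:
    city  low  low_x10  low_plus_low_x10
0  Perth  -65     -650              -715
1  Tokyo  -29     -290              -319
The sum of column 'low_plus_low_x10' is -1034.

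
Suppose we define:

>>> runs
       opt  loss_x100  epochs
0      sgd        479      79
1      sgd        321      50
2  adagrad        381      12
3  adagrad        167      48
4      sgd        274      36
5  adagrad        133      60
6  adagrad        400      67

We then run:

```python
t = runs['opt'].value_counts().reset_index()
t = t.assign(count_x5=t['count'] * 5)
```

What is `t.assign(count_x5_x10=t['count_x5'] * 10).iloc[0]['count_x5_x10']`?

200

value_counts of opt:
opt
adagrad    4
sgd        3
Name: count, dtype: int64
reset_index():
       opt  count
0  adagrad      4
1      sgd      3
add column count_x5 = t['count'] * 5:
       opt  count  count_x5
0  adagrad      4        20
1      sgd      3        15
add column count_x5_x10 = t['count_x5'] * 10:
       opt  count  count_x5  count_x5_x10
0  adagrad      4        20           200
1      sgd      3        15           150
So iloc[0]['count_x5_x10'] = 200.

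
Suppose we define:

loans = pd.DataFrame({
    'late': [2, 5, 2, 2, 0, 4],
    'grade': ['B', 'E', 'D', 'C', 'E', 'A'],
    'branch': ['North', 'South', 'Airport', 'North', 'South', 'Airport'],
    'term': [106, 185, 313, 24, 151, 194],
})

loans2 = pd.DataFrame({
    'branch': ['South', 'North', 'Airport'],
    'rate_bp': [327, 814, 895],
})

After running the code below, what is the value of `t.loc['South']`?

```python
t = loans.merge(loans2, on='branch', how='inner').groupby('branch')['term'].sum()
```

merge on 'branch' (how='inner') → 6 rows:
   late grade   branch  term  rate_bp
0     2     B    North   106      814
1     5     E    South   185      327
2     2     D  Airport   313      895
3     2     C    North    24      814
4     0     E    South   151      327
5     4     A  Airport   194      895
group by branch, sum of term:
branch
Airport    507
North      130
South      336
Name: term, dtype: int64

336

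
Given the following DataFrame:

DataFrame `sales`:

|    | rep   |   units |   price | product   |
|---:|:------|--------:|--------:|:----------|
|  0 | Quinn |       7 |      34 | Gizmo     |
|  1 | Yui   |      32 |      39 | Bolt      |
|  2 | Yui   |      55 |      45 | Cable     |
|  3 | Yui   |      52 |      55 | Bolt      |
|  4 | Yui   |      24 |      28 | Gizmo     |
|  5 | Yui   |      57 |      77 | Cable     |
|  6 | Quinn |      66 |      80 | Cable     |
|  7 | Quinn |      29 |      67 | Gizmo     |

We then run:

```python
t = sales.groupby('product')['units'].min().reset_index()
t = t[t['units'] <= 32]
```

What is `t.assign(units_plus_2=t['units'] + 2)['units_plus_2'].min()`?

9

group by product, min of units:
product
Bolt     32
Cable    55
Gizmo     7
Name: units, dtype: int64
reset_index():
  product  units
0    Bolt     32
1   Cable     55
2   Gizmo      7
filter rows where units <= 32:
  product  units
0    Bolt     32
2   Gizmo      7
add column units_plus_2 = t['units'] + 2:
  product  units  units_plus_2
0    Bolt     32            34
2   Gizmo      7             9
min of column 'units_plus_2' → 9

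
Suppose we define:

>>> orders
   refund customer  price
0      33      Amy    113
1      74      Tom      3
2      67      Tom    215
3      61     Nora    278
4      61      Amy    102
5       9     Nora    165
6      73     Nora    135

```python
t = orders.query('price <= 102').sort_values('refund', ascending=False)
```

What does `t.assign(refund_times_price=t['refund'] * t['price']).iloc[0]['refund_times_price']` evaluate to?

filter rows where price <= 102:
   refund customer  price
1      74      Tom      3
4      61      Amy    102
sort by refund descending:
   refund customer  price
1      74      Tom      3
4      61      Amy    102
add column refund_times_price = t['refund'] * t['price']:
   refund customer  price  refund_times_price
1      74      Tom      3                 222
4      61      Amy    102                6222

222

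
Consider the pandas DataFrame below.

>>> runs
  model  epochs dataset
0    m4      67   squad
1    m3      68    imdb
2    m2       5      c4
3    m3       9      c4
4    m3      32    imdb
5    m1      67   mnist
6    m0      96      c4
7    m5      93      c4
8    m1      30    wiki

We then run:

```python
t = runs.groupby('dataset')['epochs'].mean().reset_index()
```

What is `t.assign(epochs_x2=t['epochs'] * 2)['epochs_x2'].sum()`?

group by dataset, mean of epochs:
dataset
c4       50.75
imdb     50.00
mnist    67.00
squad    67.00
wiki     30.00
Name: epochs, dtype: float64
reset_index():
  dataset  epochs
0      c4   50.75
1    imdb   50.00
2   mnist   67.00
3   squad   67.00
4    wiki   30.00
add column epochs_x2 = t['epochs'] * 2:
  dataset  epochs  epochs_x2
0      c4   50.75      101.5
1    imdb   50.00      100.0
2   mnist   67.00      134.0
3   squad   67.00      134.0
4    wiki   30.00       60.0
Hence 529.5.

529.5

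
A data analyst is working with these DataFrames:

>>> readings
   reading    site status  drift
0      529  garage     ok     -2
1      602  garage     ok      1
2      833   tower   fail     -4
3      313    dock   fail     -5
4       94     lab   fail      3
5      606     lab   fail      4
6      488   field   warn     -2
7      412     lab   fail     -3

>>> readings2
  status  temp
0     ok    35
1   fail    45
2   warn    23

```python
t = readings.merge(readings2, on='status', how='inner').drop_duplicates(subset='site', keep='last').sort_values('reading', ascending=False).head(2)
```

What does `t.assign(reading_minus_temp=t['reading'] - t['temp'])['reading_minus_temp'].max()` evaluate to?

merge on 'status' (how='inner') → 8 rows:
   reading    site status  drift  temp
0      529  garage     ok     -2    35
1      602  garage     ok      1    35
2      833   tower   fail     -4    45
3      313    dock   fail     -5    45
4       94     lab   fail      3    45
5      606     lab   fail      4    45
6      488   field   warn     -2    23
7      412     lab   fail     -3    45
drop duplicate site (keep=last):
   reading    site status  drift  temp
1      602  garage     ok      1    35
2      833   tower   fail     -4    45
3      313    dock   fail     -5    45
6      488   field   warn     -2    23
7      412     lab   fail     -3    45
sort by reading descending:
   reading    site status  drift  temp
2      833   tower   fail     -4    45
1      602  garage     ok      1    35
6      488   field   warn     -2    23
7      412     lab   fail     -3    45
3      313    dock   fail     -5    45
take first 2 rows:
   reading    site status  drift  temp
2      833   tower   fail     -4    45
1      602  garage     ok      1    35
add column reading_minus_temp = t['reading'] - t['temp']:
   reading    site status  drift  temp  reading_minus_temp
2      833   tower   fail     -4    45                 788
1      602  garage     ok      1    35                 567
Then the max of column 'reading_minus_temp': 788

788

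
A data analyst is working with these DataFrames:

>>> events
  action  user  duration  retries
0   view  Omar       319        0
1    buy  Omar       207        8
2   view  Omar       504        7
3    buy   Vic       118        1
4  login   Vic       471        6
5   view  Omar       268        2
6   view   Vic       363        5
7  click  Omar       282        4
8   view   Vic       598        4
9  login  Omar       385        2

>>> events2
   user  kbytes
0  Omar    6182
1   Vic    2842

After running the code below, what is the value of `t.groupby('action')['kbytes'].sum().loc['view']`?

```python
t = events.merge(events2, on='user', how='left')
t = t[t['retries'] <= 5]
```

18048

merge on 'user' (how='left') → 10 rows:
  action  user  duration  retries  kbytes
0   view  Omar       319        0    6182
1    buy  Omar       207        8    6182
2   view  Omar       504        7    6182
3    buy   Vic       118        1    2842
4  login   Vic       471        6    2842
5   view  Omar       268        2    6182
6   view   Vic       363        5    2842
7  click  Omar       282        4    6182
8   view   Vic       598        4    2842
9  login  Omar       385        2    6182
filter rows where retries <= 5:
  action  user  duration  retries  kbytes
0   view  Omar       319        0    6182
3    buy   Vic       118        1    2842
5   view  Omar       268        2    6182
6   view   Vic       363        5    2842
7  click  Omar       282        4    6182
8   view   Vic       598        4    2842
9  login  Omar       385        2    6182
group by action, sum of kbytes:
action
buy       2842
click     6182
login     6182
view     18048
Name: kbytes, dtype: int64
Taking the value at index 'view' gives 18048.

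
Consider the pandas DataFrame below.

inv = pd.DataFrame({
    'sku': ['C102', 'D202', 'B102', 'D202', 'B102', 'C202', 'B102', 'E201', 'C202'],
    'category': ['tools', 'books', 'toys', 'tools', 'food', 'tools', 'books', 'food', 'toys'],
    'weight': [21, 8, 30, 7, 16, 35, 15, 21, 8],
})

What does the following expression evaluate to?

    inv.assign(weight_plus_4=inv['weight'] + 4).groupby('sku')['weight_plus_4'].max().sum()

135

add column weight_plus_4 = inv['weight'] + 4:
    sku category  weight  weight_plus_4
0  C102    tools      21             25
1  D202    books       8             12
2  B102     toys      30             34
3  D202    tools       7             11
4  B102     food      16             20
5  C202    tools      35             39
6  B102    books      15             19
7  E201     food      21             25
8  C202     toys       8             12
group by sku, max of weight_plus_4:
sku
B102    34
C102    25
C202    39
D202    12
E201    25
Name: weight_plus_4, dtype: int64
Hence 135.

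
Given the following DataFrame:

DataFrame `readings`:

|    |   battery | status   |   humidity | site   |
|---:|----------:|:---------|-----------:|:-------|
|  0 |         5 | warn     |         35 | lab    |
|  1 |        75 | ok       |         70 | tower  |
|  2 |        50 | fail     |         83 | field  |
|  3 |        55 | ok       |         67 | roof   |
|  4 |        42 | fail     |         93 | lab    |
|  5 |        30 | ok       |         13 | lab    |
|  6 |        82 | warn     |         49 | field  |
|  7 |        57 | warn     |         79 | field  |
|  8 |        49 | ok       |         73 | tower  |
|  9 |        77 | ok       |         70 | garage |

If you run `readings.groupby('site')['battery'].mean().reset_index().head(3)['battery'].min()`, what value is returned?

group by site, mean of battery:
site
field     63.000000
garage    77.000000
lab       25.666667
roof      55.000000
tower     62.000000
Name: battery, dtype: float64
reset_index():
     site    battery
0   field  63.000000
1  garage  77.000000
2     lab  25.666667
3    roof  55.000000
4   tower  62.000000
take first 3 rows:
     site    battery
0   field  63.000000
1  garage  77.000000
2     lab  25.666667
Taking the min of column 'battery' gives 25.6666666667.

25.6666666667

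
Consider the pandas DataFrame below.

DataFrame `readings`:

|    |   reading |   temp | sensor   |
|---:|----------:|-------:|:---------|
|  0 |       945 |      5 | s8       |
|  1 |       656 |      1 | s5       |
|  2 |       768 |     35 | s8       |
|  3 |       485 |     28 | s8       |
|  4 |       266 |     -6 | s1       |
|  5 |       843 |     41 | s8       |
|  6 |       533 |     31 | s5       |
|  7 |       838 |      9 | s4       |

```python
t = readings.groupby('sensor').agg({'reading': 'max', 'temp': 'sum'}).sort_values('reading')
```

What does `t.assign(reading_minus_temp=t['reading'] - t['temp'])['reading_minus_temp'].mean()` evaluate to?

group by sensor: max(reading), sum(temp):
        reading  temp
sensor               
s1          266    -6
s4          838     9
s5          656    32
s8          945   109
sort by reading:
        reading  temp
sensor               
s1          266    -6
s5          656    32
s4          838     9
s8          945   109
add column reading_minus_temp = t['reading'] - t['temp']:
        reading  temp  reading_minus_temp
sensor                                   
s1          266    -6                 272
s5          656    32                 624
s4          838     9                 829
s8          945   109                 836
mean of column 'reading_minus_temp' → 640.25

640.25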